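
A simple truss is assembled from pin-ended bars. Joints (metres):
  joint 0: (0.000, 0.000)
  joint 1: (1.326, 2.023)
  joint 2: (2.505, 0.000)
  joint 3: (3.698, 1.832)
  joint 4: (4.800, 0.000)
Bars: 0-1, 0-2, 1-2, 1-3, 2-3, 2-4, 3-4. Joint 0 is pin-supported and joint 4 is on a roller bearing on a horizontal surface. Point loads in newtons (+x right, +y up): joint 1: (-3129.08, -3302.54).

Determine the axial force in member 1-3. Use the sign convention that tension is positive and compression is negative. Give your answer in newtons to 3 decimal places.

485.369

N=5 nodes, M=7 members, R=3 reactions → 2N=10, M+R=10
member 0 (0-1): L=2.4188, (cx,cy)=(0.5482,0.8364)
member 1 (0-2): L=2.5050, (cx,cy)=(1.0000,0.0000)
member 2 (1-2): L=2.3415, (cx,cy)=(0.5035,-0.8640)
member 3 (1-3): L=2.3797, (cx,cy)=(0.9968,-0.0803)
member 4 (2-3): L=2.1862, (cx,cy)=(0.5457,0.8380)
member 5 (2-4): L=2.2950, (cx,cy)=(1.0000,0.0000)
member 6 (3-4): L=2.1379, (cx,cy)=(0.5155,-0.8569)
solve A·x = −loads:
  F[0-1] = -4434.7344 N (compression)
  F[0-2] = -697.9772 N (compression)
  F[1-2] = +425.3489 N (tension)
  F[1-3] = +485.3690 N (tension)
  F[2-3] = -438.5444 N (compression)
  F[2-4] = -244.4913 N (compression)
  F[3-4] = +474.3182 N (tension)
  Rx@0 = +3129.0800 N
  Ry@0 = +3708.9902 N
  Ry@4 = -406.4502 N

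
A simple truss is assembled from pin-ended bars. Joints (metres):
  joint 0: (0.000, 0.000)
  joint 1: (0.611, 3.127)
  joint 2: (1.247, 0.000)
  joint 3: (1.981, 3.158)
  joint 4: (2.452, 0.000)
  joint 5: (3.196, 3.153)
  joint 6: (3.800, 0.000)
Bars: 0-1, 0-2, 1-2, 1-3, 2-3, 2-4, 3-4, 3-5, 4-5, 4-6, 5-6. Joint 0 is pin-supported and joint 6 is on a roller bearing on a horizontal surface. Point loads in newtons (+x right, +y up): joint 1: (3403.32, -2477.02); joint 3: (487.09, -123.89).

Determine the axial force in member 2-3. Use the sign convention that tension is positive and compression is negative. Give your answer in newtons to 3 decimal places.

N=7 nodes, M=11 members, R=3 reactions → 2N=14, M+R=14
member 0 (0-1): L=3.1861, (cx,cy)=(0.1918,0.9814)
member 1 (0-2): L=1.2470, (cx,cy)=(1.0000,0.0000)
member 2 (1-2): L=3.1910, (cx,cy)=(0.1993,-0.9799)
member 3 (1-3): L=1.3704, (cx,cy)=(0.9997,0.0226)
member 4 (2-3): L=3.2422, (cx,cy)=(0.2264,0.9740)
member 5 (2-4): L=1.2050, (cx,cy)=(1.0000,0.0000)
member 6 (3-4): L=3.1929, (cx,cy)=(0.1475,-0.9891)
member 7 (3-5): L=1.2150, (cx,cy)=(1.0000,-0.0041)
member 8 (4-5): L=3.2396, (cx,cy)=(0.2297,0.9733)
member 9 (4-6): L=1.3480, (cx,cy)=(1.0000,0.0000)
member 10 (5-6): L=3.2103, (cx,cy)=(0.1881,-0.9821)
solve A·x = −loads:
  F[0-1] = +1087.5101 N (tension)
  F[0-2] = +3681.8599 N (tension)
  F[1-2] = -3673.7763 N (compression)
  F[1-3] = -2463.1830 N (compression)
  F[2-3] = +3696.0299 N (tension)
  F[2-4] = +2112.8947 N (tension)
  F[3-4] = -3702.2914 N (compression)
  F[3-5] = -1566.7704 N (compression)
  F[4-5] = +3762.3516 N (tension)
  F[4-6] = +702.7005 N (tension)
  F[5-6] = -3734.9356 N (compression)
  Rx@0 = -3890.4100 N
  Ry@0 = -1067.3261 N
  Ry@6 = +3668.2361 N

3696.030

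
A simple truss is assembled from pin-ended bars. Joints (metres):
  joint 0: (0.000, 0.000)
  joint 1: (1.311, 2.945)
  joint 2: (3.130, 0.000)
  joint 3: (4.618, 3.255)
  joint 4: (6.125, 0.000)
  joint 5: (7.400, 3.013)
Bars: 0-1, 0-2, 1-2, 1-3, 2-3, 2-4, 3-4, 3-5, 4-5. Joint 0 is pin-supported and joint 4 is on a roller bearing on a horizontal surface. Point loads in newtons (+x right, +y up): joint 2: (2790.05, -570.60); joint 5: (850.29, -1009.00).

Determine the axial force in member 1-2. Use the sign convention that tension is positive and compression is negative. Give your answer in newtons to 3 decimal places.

-371.891

N=6 nodes, M=9 members, R=3 reactions → 2N=12, M+R=12
member 0 (0-1): L=3.2236, (cx,cy)=(0.4067,0.9136)
member 1 (0-2): L=3.1300, (cx,cy)=(1.0000,0.0000)
member 2 (1-2): L=3.4615, (cx,cy)=(0.5255,-0.8508)
member 3 (1-3): L=3.3215, (cx,cy)=(0.9956,0.0933)
member 4 (2-3): L=3.5790, (cx,cy)=(0.4158,0.9095)
member 5 (2-4): L=2.9950, (cx,cy)=(1.0000,0.0000)
member 6 (3-4): L=3.5869, (cx,cy)=(0.4201,-0.9075)
member 7 (3-5): L=2.7925, (cx,cy)=(0.9962,-0.0867)
member 8 (4-5): L=3.2717, (cx,cy)=(0.3897,0.9209)
solve A·x = −loads:
  F[0-1] = +382.3450 N (tension)
  F[0-2] = +3484.8459 N (tension)
  F[1-2] = -371.8909 N (compression)
  F[1-3] = +352.4608 N (tension)
  F[2-3] = +975.2914 N (tension)
  F[2-4] = +93.8807 N (tension)
  F[3-4] = -1131.7952 N (compression)
  F[3-5] = +1236.5696 N (tension)
  F[4-5] = -979.2608 N (compression)
  Rx@0 = -3640.3400 N
  Ry@0 = -349.2982 N
  Ry@4 = +1928.8982 N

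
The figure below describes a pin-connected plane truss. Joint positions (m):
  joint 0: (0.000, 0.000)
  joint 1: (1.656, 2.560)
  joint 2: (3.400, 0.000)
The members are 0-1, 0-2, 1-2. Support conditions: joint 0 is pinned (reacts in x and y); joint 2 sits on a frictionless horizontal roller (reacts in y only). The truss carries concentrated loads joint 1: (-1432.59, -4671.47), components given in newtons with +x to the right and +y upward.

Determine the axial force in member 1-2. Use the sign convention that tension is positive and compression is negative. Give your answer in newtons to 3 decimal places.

N=3 nodes, M=3 members, R=3 reactions → 2N=6, M+R=6
member 0 (0-1): L=3.0489, (cx,cy)=(0.5431,0.8396)
member 1 (0-2): L=3.4000, (cx,cy)=(1.0000,0.0000)
member 2 (1-2): L=3.0976, (cx,cy)=(0.5630,-0.8264)
solve A·x = −loads:
  F[0-1] = -4138.4916 N (compression)
  F[0-2] = +815.2006 N (tension)
  F[1-2] = -1447.9166 N (compression)
  Rx@0 = +1432.5900 N
  Ry@0 = +3474.8453 N
  Ry@2 = +1196.6247 N

-1447.917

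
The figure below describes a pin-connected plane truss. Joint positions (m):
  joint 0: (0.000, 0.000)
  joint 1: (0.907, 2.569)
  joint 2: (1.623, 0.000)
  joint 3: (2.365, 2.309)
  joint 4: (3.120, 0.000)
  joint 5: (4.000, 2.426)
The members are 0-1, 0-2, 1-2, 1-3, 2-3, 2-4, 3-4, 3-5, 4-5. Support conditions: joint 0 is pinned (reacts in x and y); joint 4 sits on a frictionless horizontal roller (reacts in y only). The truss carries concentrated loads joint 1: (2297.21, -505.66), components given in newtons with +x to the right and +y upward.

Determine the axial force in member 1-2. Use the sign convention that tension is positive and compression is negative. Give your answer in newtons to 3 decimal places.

N=6 nodes, M=9 members, R=3 reactions → 2N=12, M+R=12
member 0 (0-1): L=2.7244, (cx,cy)=(0.3329,0.9430)
member 1 (0-2): L=1.6230, (cx,cy)=(1.0000,0.0000)
member 2 (1-2): L=2.6669, (cx,cy)=(0.2685,-0.9633)
member 3 (1-3): L=1.4810, (cx,cy)=(0.9845,-0.1756)
member 4 (2-3): L=2.4253, (cx,cy)=(0.3059,0.9521)
member 5 (2-4): L=1.4970, (cx,cy)=(1.0000,0.0000)
member 6 (3-4): L=2.4293, (cx,cy)=(0.3108,-0.9505)
member 7 (3-5): L=1.6392, (cx,cy)=(0.9974,0.0714)
member 8 (4-5): L=2.5807, (cx,cy)=(0.3410,0.9401)
solve A·x = −loads:
  F[0-1] = +1625.5839 N (tension)
  F[0-2] = +1756.0269 N (tension)
  F[1-2] = -1884.8037 N (compression)
  F[1-3] = -1269.7233 N (compression)
  F[2-3] = +1907.0490 N (tension)
  F[2-4] = +666.5564 N (tension)
  F[3-4] = -2144.7237 N (compression)
  F[3-5] = -0.0000 N (compression)
  F[4-5] = +0.0000 N (tension)
  Rx@0 = -2297.2100 N
  Ry@0 = -1532.8548 N
  Ry@4 = +2038.5148 N

-1884.804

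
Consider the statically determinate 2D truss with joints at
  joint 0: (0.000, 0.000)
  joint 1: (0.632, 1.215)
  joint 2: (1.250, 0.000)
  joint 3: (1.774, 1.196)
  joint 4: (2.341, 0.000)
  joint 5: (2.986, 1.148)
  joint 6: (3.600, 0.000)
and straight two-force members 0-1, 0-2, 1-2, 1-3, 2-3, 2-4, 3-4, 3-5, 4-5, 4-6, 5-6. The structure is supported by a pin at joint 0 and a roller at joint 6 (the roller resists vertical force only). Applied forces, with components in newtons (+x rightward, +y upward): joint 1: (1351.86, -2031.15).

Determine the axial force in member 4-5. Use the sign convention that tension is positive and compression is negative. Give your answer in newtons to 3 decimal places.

N=7 nodes, M=11 members, R=3 reactions → 2N=14, M+R=14
member 0 (0-1): L=1.3695, (cx,cy)=(0.4615,0.8872)
member 1 (0-2): L=1.2500, (cx,cy)=(1.0000,0.0000)
member 2 (1-2): L=1.3631, (cx,cy)=(0.4534,-0.8913)
member 3 (1-3): L=1.1422, (cx,cy)=(0.9999,-0.0166)
member 4 (2-3): L=1.3058, (cx,cy)=(0.4013,0.9159)
member 5 (2-4): L=1.0910, (cx,cy)=(1.0000,0.0000)
member 6 (3-4): L=1.3236, (cx,cy)=(0.4284,-0.9036)
member 7 (3-5): L=1.2130, (cx,cy)=(0.9992,-0.0396)
member 8 (4-5): L=1.3168, (cx,cy)=(0.4898,0.8718)
member 9 (4-6): L=1.2590, (cx,cy)=(1.0000,0.0000)
member 10 (5-6): L=1.3019, (cx,cy)=(0.4716,-0.8818)
solve A·x = −loads:
  F[0-1] = -1373.2829 N (compression)
  F[0-2] = +1985.5857 N (tension)
  F[1-2] = -882.3412 N (compression)
  F[1-3] = -1585.7823 N (compression)
  F[2-3] = +858.6231 N (tension)
  F[2-4] = +1240.9966 N (tension)
  F[3-4] = -861.3297 N (compression)
  F[3-5] = -872.7050 N (compression)
  F[4-5] = +892.7278 N (tension)
  F[4-6] = +434.7379 N (tension)
  F[5-6] = -921.7882 N (compression)
  Rx@0 = -1351.8600 N
  Ry@0 = +1218.3176 N
  Ry@6 = +812.8324 N

892.728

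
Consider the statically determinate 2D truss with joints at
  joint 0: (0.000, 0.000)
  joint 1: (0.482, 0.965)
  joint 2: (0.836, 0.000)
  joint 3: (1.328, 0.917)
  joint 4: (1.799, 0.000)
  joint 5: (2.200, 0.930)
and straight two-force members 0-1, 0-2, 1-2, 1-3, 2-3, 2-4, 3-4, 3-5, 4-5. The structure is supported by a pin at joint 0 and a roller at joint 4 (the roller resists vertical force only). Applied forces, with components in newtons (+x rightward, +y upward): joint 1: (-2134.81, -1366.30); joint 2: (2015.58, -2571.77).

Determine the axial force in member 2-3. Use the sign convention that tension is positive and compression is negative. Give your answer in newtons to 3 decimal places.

N=6 nodes, M=9 members, R=3 reactions → 2N=12, M+R=12
member 0 (0-1): L=1.0787, (cx,cy)=(0.4468,0.8946)
member 1 (0-2): L=0.8360, (cx,cy)=(1.0000,0.0000)
member 2 (1-2): L=1.0279, (cx,cy)=(0.3444,-0.9388)
member 3 (1-3): L=0.8474, (cx,cy)=(0.9984,-0.0566)
member 4 (2-3): L=1.0407, (cx,cy)=(0.4728,0.8812)
member 5 (2-4): L=0.9630, (cx,cy)=(1.0000,0.0000)
member 6 (3-4): L=1.0309, (cx,cy)=(0.4569,-0.8895)
member 7 (3-5): L=0.8721, (cx,cy)=(0.9999,0.0149)
member 8 (4-5): L=1.0128, (cx,cy)=(0.3959,0.9183)
solve A·x = −loads:
  F[0-1] = -3936.9281 N (compression)
  F[0-2] = +1639.9577 N (tension)
  F[1-2] = +2321.8224 N (tension)
  F[1-3] = -424.6896 N (compression)
  F[2-3] = +444.8441 N (tension)
  F[2-4] = +213.6937 N (tension)
  F[3-4] = -467.7161 N (compression)
  F[3-5] = +0.0000 N (tension)
  F[4-5] = -0.0000 N (compression)
  Rx@0 = +119.2300 N
  Ry@0 = +3522.0252 N
  Ry@4 = +416.0448 N

444.844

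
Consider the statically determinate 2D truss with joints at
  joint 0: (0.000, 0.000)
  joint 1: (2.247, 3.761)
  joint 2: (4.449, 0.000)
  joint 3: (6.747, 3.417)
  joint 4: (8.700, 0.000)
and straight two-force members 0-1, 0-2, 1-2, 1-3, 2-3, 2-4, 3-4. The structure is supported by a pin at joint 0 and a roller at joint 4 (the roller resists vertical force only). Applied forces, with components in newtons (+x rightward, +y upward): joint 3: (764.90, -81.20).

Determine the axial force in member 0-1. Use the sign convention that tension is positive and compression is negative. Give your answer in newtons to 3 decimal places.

N=5 nodes, M=7 members, R=3 reactions → 2N=10, M+R=10
member 0 (0-1): L=4.3811, (cx,cy)=(0.5129,0.8585)
member 1 (0-2): L=4.4490, (cx,cy)=(1.0000,0.0000)
member 2 (1-2): L=4.3582, (cx,cy)=(0.5053,-0.8630)
member 3 (1-3): L=4.5131, (cx,cy)=(0.9971,-0.0762)
member 4 (2-3): L=4.1179, (cx,cy)=(0.5581,0.8298)
member 5 (2-4): L=4.2510, (cx,cy)=(1.0000,0.0000)
member 6 (3-4): L=3.9357, (cx,cy)=(0.4962,-0.8682)
solve A·x = −loads:
  F[0-1] = +328.7208 N (tension)
  F[0-2] = +596.3045 N (tension)
  F[1-2] = -357.9577 N (compression)
  F[1-3] = +350.4748 N (tension)
  F[2-3] = +372.2660 N (tension)
  F[2-4] = +207.6988 N (tension)
  F[3-4] = -418.5610 N (compression)
  Rx@0 = -764.9000 N
  Ry@0 = -282.1931 N
  Ry@4 = +363.3931 N

328.721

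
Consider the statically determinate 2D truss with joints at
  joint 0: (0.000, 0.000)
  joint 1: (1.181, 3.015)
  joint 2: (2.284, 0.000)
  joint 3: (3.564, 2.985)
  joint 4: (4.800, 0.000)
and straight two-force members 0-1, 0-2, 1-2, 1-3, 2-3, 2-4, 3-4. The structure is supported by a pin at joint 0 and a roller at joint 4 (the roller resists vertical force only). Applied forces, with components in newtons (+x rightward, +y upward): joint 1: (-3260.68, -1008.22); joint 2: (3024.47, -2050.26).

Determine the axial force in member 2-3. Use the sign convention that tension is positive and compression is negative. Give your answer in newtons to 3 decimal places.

-887.605

N=5 nodes, M=7 members, R=3 reactions → 2N=10, M+R=10
member 0 (0-1): L=3.2381, (cx,cy)=(0.3647,0.9311)
member 1 (0-2): L=2.2840, (cx,cy)=(1.0000,0.0000)
member 2 (1-2): L=3.2104, (cx,cy)=(0.3436,-0.9391)
member 3 (1-3): L=2.3832, (cx,cy)=(0.9999,-0.0126)
member 4 (2-3): L=3.2479, (cx,cy)=(0.3941,0.9191)
member 5 (2-4): L=2.5160, (cx,cy)=(1.0000,0.0000)
member 6 (3-4): L=3.2308, (cx,cy)=(0.3826,-0.9239)
solve A·x = −loads:
  F[0-1] = -4170.2130 N (compression)
  F[0-2] = +1284.7725 N (tension)
  F[1-2] = +3051.7965 N (tension)
  F[1-3] = +691.2523 N (tension)
  F[2-3] = -887.6048 N (compression)
  F[2-4] = -341.3879 N (compression)
  F[3-4] = +892.3530 N (tension)
  Rx@0 = +236.2100 N
  Ry@0 = +3882.9484 N
  Ry@4 = -824.4684 N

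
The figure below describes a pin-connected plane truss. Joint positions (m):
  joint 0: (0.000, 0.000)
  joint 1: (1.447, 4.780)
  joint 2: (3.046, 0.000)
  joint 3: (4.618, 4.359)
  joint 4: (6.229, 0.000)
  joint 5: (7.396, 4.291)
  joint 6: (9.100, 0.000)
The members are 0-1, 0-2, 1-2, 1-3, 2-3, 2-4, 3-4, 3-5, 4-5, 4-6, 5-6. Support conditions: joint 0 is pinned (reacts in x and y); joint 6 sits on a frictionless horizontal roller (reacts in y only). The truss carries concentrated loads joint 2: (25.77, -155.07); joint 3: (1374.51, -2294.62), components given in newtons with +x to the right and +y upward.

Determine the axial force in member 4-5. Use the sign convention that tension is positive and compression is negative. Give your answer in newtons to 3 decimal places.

1911.255

N=7 nodes, M=11 members, R=3 reactions → 2N=14, M+R=14
member 0 (0-1): L=4.9942, (cx,cy)=(0.2897,0.9571)
member 1 (0-2): L=3.0460, (cx,cy)=(1.0000,0.0000)
member 2 (1-2): L=5.0404, (cx,cy)=(0.3172,-0.9483)
member 3 (1-3): L=3.1988, (cx,cy)=(0.9913,-0.1316)
member 4 (2-3): L=4.6338, (cx,cy)=(0.3392,0.9407)
member 5 (2-4): L=3.1830, (cx,cy)=(1.0000,0.0000)
member 6 (3-4): L=4.6472, (cx,cy)=(0.3467,-0.9380)
member 7 (3-5): L=2.7788, (cx,cy)=(0.9997,-0.0245)
member 8 (4-5): L=4.4469, (cx,cy)=(0.2624,0.9650)
member 9 (4-6): L=2.8710, (cx,cy)=(1.0000,0.0000)
member 10 (5-6): L=4.6170, (cx,cy)=(0.3691,-0.9294)
solve A·x = −loads:
  F[0-1] = -600.6875 N (compression)
  F[0-2] = +1574.3202 N (tension)
  F[1-2] = +659.9105 N (tension)
  F[1-3] = -386.7541 N (compression)
  F[2-3] = -500.4299 N (compression)
  F[2-4] = +1927.6691 N (tension)
  F[3-4] = -1966.1902 N (compression)
  F[3-5] = -1246.4379 N (compression)
  F[4-5] = +1911.2554 N (tension)
  F[4-6] = +744.4895 N (tension)
  F[5-6] = -2017.1810 N (compression)
  Rx@0 = -1400.2800 N
  Ry@0 = +574.9221 N
  Ry@6 = +1874.7679 N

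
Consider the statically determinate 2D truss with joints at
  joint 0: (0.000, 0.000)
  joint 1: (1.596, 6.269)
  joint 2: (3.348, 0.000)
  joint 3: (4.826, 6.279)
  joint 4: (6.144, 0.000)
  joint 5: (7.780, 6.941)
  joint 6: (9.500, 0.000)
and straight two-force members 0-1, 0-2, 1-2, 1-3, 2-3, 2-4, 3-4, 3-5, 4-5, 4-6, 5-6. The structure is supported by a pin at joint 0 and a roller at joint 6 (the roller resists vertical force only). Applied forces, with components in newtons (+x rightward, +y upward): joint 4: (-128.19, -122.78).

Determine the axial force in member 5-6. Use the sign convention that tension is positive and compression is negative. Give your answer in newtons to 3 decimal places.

N=7 nodes, M=11 members, R=3 reactions → 2N=14, M+R=14
member 0 (0-1): L=6.4690, (cx,cy)=(0.2467,0.9691)
member 1 (0-2): L=3.3480, (cx,cy)=(1.0000,0.0000)
member 2 (1-2): L=6.5092, (cx,cy)=(0.2692,-0.9631)
member 3 (1-3): L=3.2300, (cx,cy)=(1.0000,0.0031)
member 4 (2-3): L=6.4506, (cx,cy)=(0.2291,0.9734)
member 5 (2-4): L=2.7960, (cx,cy)=(1.0000,0.0000)
member 6 (3-4): L=6.4158, (cx,cy)=(0.2054,-0.9787)
member 7 (3-5): L=3.0273, (cx,cy)=(0.9758,0.2187)
member 8 (4-5): L=7.1312, (cx,cy)=(0.2294,0.9733)
member 9 (4-6): L=3.3560, (cx,cy)=(1.0000,0.0000)
member 10 (5-6): L=7.1509, (cx,cy)=(0.2405,-0.9706)
solve A·x = −loads:
  F[0-1] = -44.7572 N (compression)
  F[0-2] = -117.1477 N (compression)
  F[1-2] = +44.9612 N (tension)
  F[1-3] = -23.1441 N (compression)
  F[2-3] = -44.4855 N (compression)
  F[2-4] = -94.8533 N (compression)
  F[3-4] = +35.0371 N (tension)
  F[3-5] = -41.5397 N (compression)
  F[4-5] = +90.9150 N (tension)
  F[4-6] = +19.6771 N (tension)
  F[5-6] = -81.8081 N (compression)
  Rx@0 = +128.1900 N
  Ry@0 = +43.3737 N
  Ry@6 = +79.4063 N

-81.808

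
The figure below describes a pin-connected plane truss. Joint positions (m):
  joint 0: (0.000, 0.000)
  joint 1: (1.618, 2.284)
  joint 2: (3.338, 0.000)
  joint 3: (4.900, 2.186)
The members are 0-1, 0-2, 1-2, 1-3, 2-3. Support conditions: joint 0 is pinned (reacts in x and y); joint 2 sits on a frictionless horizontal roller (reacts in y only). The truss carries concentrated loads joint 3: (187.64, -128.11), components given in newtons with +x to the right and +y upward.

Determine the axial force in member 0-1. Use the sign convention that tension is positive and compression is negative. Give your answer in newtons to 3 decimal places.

N=4 nodes, M=5 members, R=3 reactions → 2N=8, M+R=8
member 0 (0-1): L=2.7990, (cx,cy)=(0.5781,0.8160)
member 1 (0-2): L=3.3380, (cx,cy)=(1.0000,0.0000)
member 2 (1-2): L=2.8592, (cx,cy)=(0.6016,-0.7988)
member 3 (1-3): L=3.2835, (cx,cy)=(0.9996,-0.0298)
member 4 (2-3): L=2.6867, (cx,cy)=(0.5814,0.8136)
solve A·x = −loads:
  F[0-1] = +224.0582 N (tension)
  F[0-2] = +58.1216 N (tension)
  F[1-2] = -239.0927 N (compression)
  F[1-3] = +273.4702 N (tension)
  F[2-3] = -147.4226 N (compression)
  Rx@0 = -187.6400 N
  Ry@0 = -182.8307 N
  Ry@2 = +310.9407 N

224.058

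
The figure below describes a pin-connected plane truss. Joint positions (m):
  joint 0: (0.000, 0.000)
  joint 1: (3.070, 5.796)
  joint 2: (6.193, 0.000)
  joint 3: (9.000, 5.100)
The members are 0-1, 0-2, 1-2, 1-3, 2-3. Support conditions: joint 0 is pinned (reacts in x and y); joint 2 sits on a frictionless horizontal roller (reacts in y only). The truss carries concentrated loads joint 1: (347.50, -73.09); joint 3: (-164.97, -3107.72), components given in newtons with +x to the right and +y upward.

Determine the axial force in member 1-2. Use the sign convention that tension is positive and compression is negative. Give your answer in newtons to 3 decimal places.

-2049.861

N=4 nodes, M=5 members, R=3 reactions → 2N=8, M+R=8
member 0 (0-1): L=6.5589, (cx,cy)=(0.4681,0.8837)
member 1 (0-2): L=6.1930, (cx,cy)=(1.0000,0.0000)
member 2 (1-2): L=6.5838, (cx,cy)=(0.4743,-0.8803)
member 3 (1-3): L=5.9707, (cx,cy)=(0.9932,-0.1166)
member 4 (2-3): L=5.8214, (cx,cy)=(0.4822,0.8761)
solve A·x = −loads:
  F[0-1] = +1766.5632 N (tension)
  F[0-2] = -644.3450 N (compression)
  F[1-2] = -2049.8614 N (compression)
  F[1-3] = +1461.6800 N (tension)
  F[2-3] = -3352.8491 N (compression)
  Rx@0 = -182.5300 N
  Ry@0 = -1561.0969 N
  Ry@2 = +4741.9069 N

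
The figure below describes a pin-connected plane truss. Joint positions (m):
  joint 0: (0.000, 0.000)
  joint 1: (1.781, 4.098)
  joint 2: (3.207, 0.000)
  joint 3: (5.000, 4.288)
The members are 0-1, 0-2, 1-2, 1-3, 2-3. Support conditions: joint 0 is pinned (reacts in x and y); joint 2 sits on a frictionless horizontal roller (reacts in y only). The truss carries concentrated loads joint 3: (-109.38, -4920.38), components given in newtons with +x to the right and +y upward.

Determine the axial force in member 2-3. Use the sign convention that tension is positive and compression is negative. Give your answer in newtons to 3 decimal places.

-5460.995

N=4 nodes, M=5 members, R=3 reactions → 2N=8, M+R=8
member 0 (0-1): L=4.4683, (cx,cy)=(0.3986,0.9171)
member 1 (0-2): L=3.2070, (cx,cy)=(1.0000,0.0000)
member 2 (1-2): L=4.3390, (cx,cy)=(0.3286,-0.9445)
member 3 (1-3): L=3.2246, (cx,cy)=(0.9983,0.0589)
member 4 (2-3): L=4.6478, (cx,cy)=(0.3858,0.9226)
solve A·x = −loads:
  F[0-1] = +2840.0357 N (tension)
  F[0-2] = -1241.3813 N (compression)
  F[1-2] = -2633.0486 N (compression)
  F[1-3] = +2000.8178 N (tension)
  F[2-3] = -5460.9946 N (compression)
  Rx@0 = +109.3800 N
  Ry@0 = -2604.6835 N
  Ry@2 = +7525.0635 N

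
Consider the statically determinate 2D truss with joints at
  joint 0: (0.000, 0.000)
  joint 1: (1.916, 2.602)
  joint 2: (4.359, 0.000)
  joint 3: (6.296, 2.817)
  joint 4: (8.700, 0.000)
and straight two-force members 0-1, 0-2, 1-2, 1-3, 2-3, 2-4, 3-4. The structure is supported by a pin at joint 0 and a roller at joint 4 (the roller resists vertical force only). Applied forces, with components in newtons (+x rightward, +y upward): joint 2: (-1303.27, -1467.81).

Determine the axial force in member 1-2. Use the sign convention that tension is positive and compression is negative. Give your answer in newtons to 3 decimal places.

N=5 nodes, M=7 members, R=3 reactions → 2N=10, M+R=10
member 0 (0-1): L=3.2313, (cx,cy)=(0.5929,0.8052)
member 1 (0-2): L=4.3590, (cx,cy)=(1.0000,0.0000)
member 2 (1-2): L=3.5691, (cx,cy)=(0.6845,-0.7290)
member 3 (1-3): L=4.3853, (cx,cy)=(0.9988,0.0490)
member 4 (2-3): L=3.4187, (cx,cy)=(0.5666,0.8240)
member 5 (2-4): L=4.3410, (cx,cy)=(1.0000,0.0000)
member 6 (3-4): L=3.7033, (cx,cy)=(0.6491,-0.7607)
solve A·x = −loads:
  F[0-1] = -909.5230 N (compression)
  F[0-2] = -763.9723 N (compression)
  F[1-2] = +925.6323 N (tension)
  F[1-3] = -1174.2881 N (compression)
  F[2-3] = +962.3748 N (tension)
  F[2-4] = +627.6031 N (tension)
  F[3-4] = -966.8160 N (compression)
  Rx@0 = +1303.2700 N
  Ry@0 = +732.3866 N
  Ry@4 = +735.4234 N

925.632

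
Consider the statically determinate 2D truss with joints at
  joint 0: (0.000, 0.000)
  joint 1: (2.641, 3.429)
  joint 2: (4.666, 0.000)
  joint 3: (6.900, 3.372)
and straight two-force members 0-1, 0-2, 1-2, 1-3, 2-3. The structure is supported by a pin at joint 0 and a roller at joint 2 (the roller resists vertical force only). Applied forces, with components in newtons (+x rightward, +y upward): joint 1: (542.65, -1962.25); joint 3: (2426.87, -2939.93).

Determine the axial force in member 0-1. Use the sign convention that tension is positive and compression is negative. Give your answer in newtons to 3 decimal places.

N=4 nodes, M=5 members, R=3 reactions → 2N=8, M+R=8
member 0 (0-1): L=4.3282, (cx,cy)=(0.6102,0.7923)
member 1 (0-2): L=4.6660, (cx,cy)=(1.0000,0.0000)
member 2 (1-2): L=3.9823, (cx,cy)=(0.5085,-0.8611)
member 3 (1-3): L=4.2594, (cx,cy)=(0.9999,-0.0134)
member 4 (2-3): L=4.0449, (cx,cy)=(0.5523,0.8336)
solve A·x = −loads:
  F[0-1] = +3418.8704 N (tension)
  F[0-2] = +883.3568 N (tension)
  F[1-2] = -5491.9404 N (compression)
  F[1-3] = +4336.5580 N (tension)
  F[2-3] = -3456.9866 N (compression)
  Rx@0 = -2969.5200 N
  Ry@0 = -2708.6155 N
  Ry@2 = +7610.7955 N

3418.870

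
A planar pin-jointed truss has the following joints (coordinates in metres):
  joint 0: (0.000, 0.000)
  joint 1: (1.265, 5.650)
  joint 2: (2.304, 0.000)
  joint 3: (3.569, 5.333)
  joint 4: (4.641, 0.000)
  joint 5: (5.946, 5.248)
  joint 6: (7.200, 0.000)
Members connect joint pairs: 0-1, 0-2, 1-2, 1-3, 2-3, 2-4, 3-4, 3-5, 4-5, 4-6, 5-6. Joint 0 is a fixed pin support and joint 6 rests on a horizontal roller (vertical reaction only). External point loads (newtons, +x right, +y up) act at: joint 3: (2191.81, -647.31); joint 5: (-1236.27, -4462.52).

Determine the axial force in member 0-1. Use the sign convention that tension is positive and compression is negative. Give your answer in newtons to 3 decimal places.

N=7 nodes, M=11 members, R=3 reactions → 2N=14, M+R=14
member 0 (0-1): L=5.7899, (cx,cy)=(0.2185,0.9758)
member 1 (0-2): L=2.3040, (cx,cy)=(1.0000,0.0000)
member 2 (1-2): L=5.7447, (cx,cy)=(0.1809,-0.9835)
member 3 (1-3): L=2.3257, (cx,cy)=(0.9907,-0.1363)
member 4 (2-3): L=5.4810, (cx,cy)=(0.2308,0.9730)
member 5 (2-4): L=2.3370, (cx,cy)=(1.0000,0.0000)
member 6 (3-4): L=5.4397, (cx,cy)=(0.1971,-0.9804)
member 7 (3-5): L=2.3785, (cx,cy)=(0.9994,-0.0357)
member 8 (4-5): L=5.4078, (cx,cy)=(0.2413,0.9704)
member 9 (4-6): L=2.5590, (cx,cy)=(1.0000,0.0000)
member 10 (5-6): L=5.3957, (cx,cy)=(0.2324,-0.9726)
solve A·x = −loads:
  F[0-1] = -390.7465 N (compression)
  F[0-2] = +1040.9121 N (tension)
  F[1-2] = +410.0170 N (tension)
  F[1-3] = -161.0311 N (compression)
  F[2-3] = -414.4445 N (compression)
  F[2-4] = +1210.7213 N (tension)
  F[3-4] = -183.3897 N (compression)
  F[3-5] = -2412.3915 N (compression)
  F[4-5] = +185.2687 N (tension)
  F[4-6] = +1129.8721 N (tension)
  F[5-6] = -4861.6405 N (compression)
  Rx@0 = -955.5400 N
  Ry@0 = +381.3062 N
  Ry@6 = +4728.5238 N

-390.747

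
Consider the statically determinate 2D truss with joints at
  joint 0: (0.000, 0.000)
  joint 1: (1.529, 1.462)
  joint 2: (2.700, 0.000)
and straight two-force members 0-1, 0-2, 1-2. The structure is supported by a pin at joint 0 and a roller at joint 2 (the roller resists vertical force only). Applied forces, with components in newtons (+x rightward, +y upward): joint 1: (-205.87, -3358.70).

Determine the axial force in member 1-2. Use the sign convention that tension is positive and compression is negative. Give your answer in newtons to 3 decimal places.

N=3 nodes, M=3 members, R=3 reactions → 2N=6, M+R=6
member 0 (0-1): L=2.1155, (cx,cy)=(0.7228,0.6911)
member 1 (0-2): L=2.7000, (cx,cy)=(1.0000,0.0000)
member 2 (1-2): L=1.8731, (cx,cy)=(0.6252,-0.7805)
solve A·x = −loads:
  F[0-1] = -2269.0919 N (compression)
  F[0-2] = +1434.1503 N (tension)
  F[1-2] = -2294.0874 N (compression)
  Rx@0 = +205.8700 N
  Ry@0 = +1568.1554 N
  Ry@2 = +1790.5446 N

-2294.087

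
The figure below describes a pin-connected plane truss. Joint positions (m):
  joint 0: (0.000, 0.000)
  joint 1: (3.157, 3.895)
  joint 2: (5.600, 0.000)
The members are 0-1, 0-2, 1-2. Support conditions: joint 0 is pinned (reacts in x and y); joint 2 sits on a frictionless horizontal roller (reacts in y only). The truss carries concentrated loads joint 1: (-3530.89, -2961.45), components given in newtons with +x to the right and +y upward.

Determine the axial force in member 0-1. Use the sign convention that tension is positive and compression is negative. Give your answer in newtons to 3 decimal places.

N=3 nodes, M=3 members, R=3 reactions → 2N=6, M+R=6
member 0 (0-1): L=5.0137, (cx,cy)=(0.6297,0.7769)
member 1 (0-2): L=5.6000, (cx,cy)=(1.0000,0.0000)
member 2 (1-2): L=4.5977, (cx,cy)=(0.5313,-0.8472)
solve A·x = −loads:
  F[0-1] = -4824.2593 N (compression)
  F[0-2] = -493.2054 N (compression)
  F[1-2] = +928.2168 N (tension)
  Rx@0 = +3530.8900 N
  Ry@0 = +3747.7927 N
  Ry@2 = -786.3427 N

-4824.259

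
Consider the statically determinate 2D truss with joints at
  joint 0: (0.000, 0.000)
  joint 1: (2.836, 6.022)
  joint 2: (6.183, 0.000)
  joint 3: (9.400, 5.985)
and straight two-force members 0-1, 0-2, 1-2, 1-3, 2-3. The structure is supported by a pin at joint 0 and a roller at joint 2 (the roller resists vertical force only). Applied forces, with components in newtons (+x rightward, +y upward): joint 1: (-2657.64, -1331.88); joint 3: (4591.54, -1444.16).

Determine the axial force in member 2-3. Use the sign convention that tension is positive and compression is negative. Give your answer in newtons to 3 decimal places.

N=4 nodes, M=5 members, R=3 reactions → 2N=8, M+R=8
member 0 (0-1): L=6.6564, (cx,cy)=(0.4261,0.9047)
member 1 (0-2): L=6.1830, (cx,cy)=(1.0000,0.0000)
member 2 (1-2): L=6.8896, (cx,cy)=(0.4858,-0.8741)
member 3 (1-3): L=6.5641, (cx,cy)=(1.0000,-0.0056)
member 4 (2-3): L=6.7948, (cx,cy)=(0.4735,0.8808)
solve A·x = −loads:
  F[0-1] = +2085.2109 N (tension)
  F[0-2] = +1045.4803 N (tension)
  F[1-2] = -3716.5610 N (compression)
  F[1-3] = +5351.6617 N (tension)
  F[2-3] = -1605.3147 N (compression)
  Rx@0 = -1933.9000 N
  Ry@0 = -1886.4822 N
  Ry@2 = +4662.5222 N

-1605.315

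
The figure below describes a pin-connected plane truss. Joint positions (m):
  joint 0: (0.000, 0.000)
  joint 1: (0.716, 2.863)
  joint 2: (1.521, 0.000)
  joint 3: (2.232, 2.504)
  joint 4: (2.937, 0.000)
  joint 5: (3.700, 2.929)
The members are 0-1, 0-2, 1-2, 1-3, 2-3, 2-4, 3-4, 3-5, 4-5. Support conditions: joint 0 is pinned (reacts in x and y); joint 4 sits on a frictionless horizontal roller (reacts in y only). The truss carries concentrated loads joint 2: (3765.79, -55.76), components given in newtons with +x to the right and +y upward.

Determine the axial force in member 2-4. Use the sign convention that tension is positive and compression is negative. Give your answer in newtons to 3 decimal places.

N=6 nodes, M=9 members, R=3 reactions → 2N=12, M+R=12
member 0 (0-1): L=2.9512, (cx,cy)=(0.2426,0.9701)
member 1 (0-2): L=1.5210, (cx,cy)=(1.0000,0.0000)
member 2 (1-2): L=2.9740, (cx,cy)=(0.2707,-0.9627)
member 3 (1-3): L=1.5579, (cx,cy)=(0.9731,-0.2304)
member 4 (2-3): L=2.6030, (cx,cy)=(0.2731,0.9620)
member 5 (2-4): L=1.4160, (cx,cy)=(1.0000,0.0000)
member 6 (3-4): L=2.6014, (cx,cy)=(0.2710,-0.9626)
member 7 (3-5): L=1.5283, (cx,cy)=(0.9606,0.2781)
member 8 (4-5): L=3.0267, (cx,cy)=(0.2521,0.9677)
solve A·x = −loads:
  F[0-1] = -27.7112 N (compression)
  F[0-2] = +3772.5132 N (tension)
  F[1-2] = +31.6896 N (tension)
  F[1-3] = -15.7240 N (compression)
  F[2-3] = +26.2517 N (tension)
  F[2-4] = +8.1302 N (tension)
  F[3-4] = -29.9994 N (compression)
  F[3-5] = -0.0000 N (tension)
  F[4-5] = -0.0000 N (tension)
  Rx@0 = -3765.7900 N
  Ry@0 = +26.8833 N
  Ry@4 = +28.8767 N

8.130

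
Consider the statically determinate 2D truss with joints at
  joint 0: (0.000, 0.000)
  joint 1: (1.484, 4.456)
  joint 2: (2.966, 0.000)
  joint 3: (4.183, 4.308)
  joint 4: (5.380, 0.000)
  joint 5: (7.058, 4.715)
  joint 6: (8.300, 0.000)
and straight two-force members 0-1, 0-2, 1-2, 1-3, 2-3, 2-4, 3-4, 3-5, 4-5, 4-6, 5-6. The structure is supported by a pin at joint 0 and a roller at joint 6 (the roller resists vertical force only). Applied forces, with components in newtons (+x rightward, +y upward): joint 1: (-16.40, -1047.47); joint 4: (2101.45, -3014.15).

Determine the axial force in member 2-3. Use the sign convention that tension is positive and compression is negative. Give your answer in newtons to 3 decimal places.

-969.803

N=7 nodes, M=11 members, R=3 reactions → 2N=14, M+R=14
member 0 (0-1): L=4.6966, (cx,cy)=(0.3160,0.9488)
member 1 (0-2): L=2.9660, (cx,cy)=(1.0000,0.0000)
member 2 (1-2): L=4.6960, (cx,cy)=(0.3156,-0.9489)
member 3 (1-3): L=2.7031, (cx,cy)=(0.9985,-0.0548)
member 4 (2-3): L=4.4766, (cx,cy)=(0.2719,0.9623)
member 5 (2-4): L=2.4140, (cx,cy)=(1.0000,0.0000)
member 6 (3-4): L=4.4712, (cx,cy)=(0.2677,-0.9635)
member 7 (3-5): L=2.9037, (cx,cy)=(0.9901,0.1402)
member 8 (4-5): L=5.0047, (cx,cy)=(0.3353,0.9421)
member 9 (4-6): L=2.9200, (cx,cy)=(1.0000,0.0000)
member 10 (5-6): L=4.8758, (cx,cy)=(0.2547,-0.9670)
solve A·x = −loads:
  F[0-1] = -2033.5750 N (compression)
  F[0-2] = +2727.6033 N (tension)
  F[1-2] = +983.5403 N (tension)
  F[1-3] = -937.9546 N (compression)
  F[2-3] = -969.8028 N (compression)
  F[2-4] = +3301.6464 N (tension)
  F[3-4] = +711.0221 N (tension)
  F[3-5] = -1404.4109 N (compression)
  F[4-5] = +2472.1795 N (tension)
  F[4-6] = +561.6601 N (tension)
  F[5-6] = -2204.9624 N (compression)
  Rx@0 = -2085.0500 N
  Ry@0 = +1929.3918 N
  Ry@6 = +2132.2282 N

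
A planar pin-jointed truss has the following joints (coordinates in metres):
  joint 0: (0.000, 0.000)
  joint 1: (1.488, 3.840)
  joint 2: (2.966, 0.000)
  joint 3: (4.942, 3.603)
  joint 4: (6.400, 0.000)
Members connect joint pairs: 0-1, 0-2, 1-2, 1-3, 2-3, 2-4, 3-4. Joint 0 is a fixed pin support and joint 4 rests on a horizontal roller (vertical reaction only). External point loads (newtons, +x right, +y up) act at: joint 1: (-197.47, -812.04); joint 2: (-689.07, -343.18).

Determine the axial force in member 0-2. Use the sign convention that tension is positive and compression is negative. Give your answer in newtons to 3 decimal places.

-527.769

N=5 nodes, M=7 members, R=3 reactions → 2N=10, M+R=10
member 0 (0-1): L=4.1182, (cx,cy)=(0.3613,0.9324)
member 1 (0-2): L=2.9660, (cx,cy)=(1.0000,0.0000)
member 2 (1-2): L=4.1146, (cx,cy)=(0.3592,-0.9333)
member 3 (1-3): L=3.4621, (cx,cy)=(0.9977,-0.0685)
member 4 (2-3): L=4.1093, (cx,cy)=(0.4809,0.8768)
member 5 (2-4): L=3.4340, (cx,cy)=(1.0000,0.0000)
member 6 (3-4): L=3.8868, (cx,cy)=(0.3751,-0.9270)
solve A·x = −loads:
  F[0-1] = -992.9419 N (compression)
  F[0-2] = -527.7692 N (compression)
  F[1-2] = +137.4495 N (tension)
  F[1-3] = -211.1690 N (compression)
  F[2-3] = +245.1017 N (tension)
  F[2-4] = +92.8134 N (tension)
  F[3-4] = -247.4272 N (compression)
  Rx@0 = +886.5400 N
  Ry@0 = +925.8602 N
  Ry@4 = +229.3598 N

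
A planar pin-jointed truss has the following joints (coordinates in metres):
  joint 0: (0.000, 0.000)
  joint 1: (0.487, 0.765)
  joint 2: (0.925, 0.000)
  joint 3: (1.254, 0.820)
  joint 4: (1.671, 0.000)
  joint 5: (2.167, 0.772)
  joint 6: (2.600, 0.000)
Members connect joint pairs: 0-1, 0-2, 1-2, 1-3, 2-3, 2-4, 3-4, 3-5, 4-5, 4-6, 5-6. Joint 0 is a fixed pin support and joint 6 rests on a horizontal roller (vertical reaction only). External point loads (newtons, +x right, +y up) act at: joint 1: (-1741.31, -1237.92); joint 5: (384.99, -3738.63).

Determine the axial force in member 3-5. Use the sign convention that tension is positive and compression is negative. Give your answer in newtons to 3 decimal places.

-738.830

N=7 nodes, M=11 members, R=3 reactions → 2N=14, M+R=14
member 0 (0-1): L=0.9069, (cx,cy)=(0.5370,0.8436)
member 1 (0-2): L=0.9250, (cx,cy)=(1.0000,0.0000)
member 2 (1-2): L=0.8815, (cx,cy)=(0.4969,-0.8678)
member 3 (1-3): L=0.7690, (cx,cy)=(0.9974,0.0715)
member 4 (2-3): L=0.8835, (cx,cy)=(0.3724,0.9281)
member 5 (2-4): L=0.7460, (cx,cy)=(1.0000,0.0000)
member 6 (3-4): L=0.9199, (cx,cy)=(0.4533,-0.8914)
member 7 (3-5): L=0.9143, (cx,cy)=(0.9986,-0.0525)
member 8 (4-5): L=0.9176, (cx,cy)=(0.5405,0.8413)
member 9 (4-6): L=0.9290, (cx,cy)=(1.0000,0.0000)
member 10 (5-6): L=0.8851, (cx,cy)=(0.4892,-0.8722)
solve A·x = −loads:
  F[0-1] = -2402.5353 N (compression)
  F[0-2] = -66.1148 N (compression)
  F[1-2] = +908.8857 N (tension)
  F[1-3] = -0.4961 N (compression)
  F[2-3] = -849.8705 N (compression)
  F[2-4] = +701.9479 N (tension)
  F[3-4] = +928.4412 N (tension)
  F[3-5] = -738.8305 N (compression)
  F[4-5] = -983.6660 N (compression)
  F[4-6] = +1654.5096 N (tension)
  F[5-6] = -3382.1544 N (compression)
  Rx@0 = +1356.3200 N
  Ry@0 = +2026.7083 N
  Ry@6 = +2949.8417 N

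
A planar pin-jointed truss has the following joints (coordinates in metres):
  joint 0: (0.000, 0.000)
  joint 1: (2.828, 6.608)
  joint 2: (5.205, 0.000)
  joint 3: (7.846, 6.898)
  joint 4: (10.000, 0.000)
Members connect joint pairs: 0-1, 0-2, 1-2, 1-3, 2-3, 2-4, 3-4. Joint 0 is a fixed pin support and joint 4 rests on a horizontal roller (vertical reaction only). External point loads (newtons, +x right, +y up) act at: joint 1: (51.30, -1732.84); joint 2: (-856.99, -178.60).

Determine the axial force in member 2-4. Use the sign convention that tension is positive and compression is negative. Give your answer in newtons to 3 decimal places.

192.638

N=5 nodes, M=7 members, R=3 reactions → 2N=10, M+R=10
member 0 (0-1): L=7.1877, (cx,cy)=(0.3934,0.9193)
member 1 (0-2): L=5.2050, (cx,cy)=(1.0000,0.0000)
member 2 (1-2): L=7.0225, (cx,cy)=(0.3385,-0.9410)
member 3 (1-3): L=5.0264, (cx,cy)=(0.9983,0.0577)
member 4 (2-3): L=7.3863, (cx,cy)=(0.3576,0.9339)
member 5 (2-4): L=4.7950, (cx,cy)=(1.0000,0.0000)
member 6 (3-4): L=7.2265, (cx,cy)=(0.2981,-0.9545)
solve A·x = −loads:
  F[0-1] = -1408.1009 N (compression)
  F[0-2] = -251.6740 N (compression)
  F[1-2] = -492.7361 N (compression)
  F[1-3] = -439.2652 N (compression)
  F[2-3] = +687.7144 N (tension)
  F[2-4] = +192.6383 N (tension)
  F[3-4] = -646.2850 N (compression)
  Rx@0 = +805.6900 N
  Ry@0 = +1294.5325 N
  Ry@4 = +616.9075 N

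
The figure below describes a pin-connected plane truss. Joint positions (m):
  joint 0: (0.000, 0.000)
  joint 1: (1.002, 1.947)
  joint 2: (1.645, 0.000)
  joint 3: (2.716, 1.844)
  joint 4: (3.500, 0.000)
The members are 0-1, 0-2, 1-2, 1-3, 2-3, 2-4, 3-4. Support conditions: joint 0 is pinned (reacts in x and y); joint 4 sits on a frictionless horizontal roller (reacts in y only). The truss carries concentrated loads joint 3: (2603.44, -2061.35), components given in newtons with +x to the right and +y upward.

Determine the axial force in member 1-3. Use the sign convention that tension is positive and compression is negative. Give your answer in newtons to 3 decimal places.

785.744

N=5 nodes, M=7 members, R=3 reactions → 2N=10, M+R=10
member 0 (0-1): L=2.1897, (cx,cy)=(0.4576,0.8892)
member 1 (0-2): L=1.6450, (cx,cy)=(1.0000,0.0000)
member 2 (1-2): L=2.0504, (cx,cy)=(0.3136,-0.9496)
member 3 (1-3): L=1.7171, (cx,cy)=(0.9982,-0.0600)
member 4 (2-3): L=2.1325, (cx,cy)=(0.5022,0.8647)
member 5 (2-4): L=1.8550, (cx,cy)=(1.0000,0.0000)
member 6 (3-4): L=2.0037, (cx,cy)=(0.3913,-0.9203)
solve A·x = −loads:
  F[0-1] = +1023.3233 N (tension)
  F[0-2] = +2135.1717 N (tension)
  F[1-2] = -1007.8711 N (compression)
  F[1-3] = +785.7445 N (tension)
  F[2-3] = +1106.7405 N (tension)
  F[2-4] = +1263.2640 N (tension)
  F[3-4] = -3228.6458 N (compression)
  Rx@0 = -2603.4400 N
  Ry@0 = -909.8986 N
  Ry@4 = +2971.2486 N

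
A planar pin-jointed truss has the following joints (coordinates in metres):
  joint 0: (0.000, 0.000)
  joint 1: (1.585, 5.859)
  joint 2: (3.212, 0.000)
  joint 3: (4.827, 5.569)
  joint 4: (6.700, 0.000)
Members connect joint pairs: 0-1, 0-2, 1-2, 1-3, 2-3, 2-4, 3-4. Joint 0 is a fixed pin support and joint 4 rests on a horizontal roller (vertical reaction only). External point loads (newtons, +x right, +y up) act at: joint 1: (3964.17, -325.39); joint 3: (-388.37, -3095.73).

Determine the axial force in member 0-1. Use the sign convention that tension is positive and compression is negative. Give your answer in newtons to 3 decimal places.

2102.903

N=5 nodes, M=7 members, R=3 reactions → 2N=10, M+R=10
member 0 (0-1): L=6.0696, (cx,cy)=(0.2611,0.9653)
member 1 (0-2): L=3.2120, (cx,cy)=(1.0000,0.0000)
member 2 (1-2): L=6.0807, (cx,cy)=(0.2676,-0.9635)
member 3 (1-3): L=3.2549, (cx,cy)=(0.9960,-0.0891)
member 4 (2-3): L=5.7984, (cx,cy)=(0.2785,0.9604)
member 5 (2-4): L=3.4880, (cx,cy)=(1.0000,0.0000)
member 6 (3-4): L=5.8755, (cx,cy)=(0.3188,-0.9478)
solve A·x = −loads:
  F[0-1] = +2102.9026 N (tension)
  F[0-2] = +3026.6538 N (tension)
  F[1-2] = -2181.6065 N (compression)
  F[1-3] = -2842.6014 N (compression)
  F[2-3] = +2188.6698 N (tension)
  F[2-4] = +1833.3322 N (tension)
  F[3-4] = -5751.0966 N (compression)
  Rx@0 = -3575.8000 N
  Ry@0 = -2029.9354 N
  Ry@4 = +5451.0554 N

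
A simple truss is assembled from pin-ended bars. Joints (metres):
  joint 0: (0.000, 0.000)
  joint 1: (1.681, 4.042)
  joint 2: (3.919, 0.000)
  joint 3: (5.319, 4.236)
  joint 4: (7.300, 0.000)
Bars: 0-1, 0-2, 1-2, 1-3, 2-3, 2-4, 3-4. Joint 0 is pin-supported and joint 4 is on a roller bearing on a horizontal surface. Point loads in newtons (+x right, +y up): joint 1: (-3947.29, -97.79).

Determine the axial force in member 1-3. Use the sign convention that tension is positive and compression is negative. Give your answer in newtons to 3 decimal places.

N=5 nodes, M=7 members, R=3 reactions → 2N=10, M+R=10
member 0 (0-1): L=4.3776, (cx,cy)=(0.3840,0.9233)
member 1 (0-2): L=3.9190, (cx,cy)=(1.0000,0.0000)
member 2 (1-2): L=4.6202, (cx,cy)=(0.4844,-0.8749)
member 3 (1-3): L=3.6432, (cx,cy)=(0.9986,0.0533)
member 4 (2-3): L=4.4614, (cx,cy)=(0.3138,0.9495)
member 5 (2-4): L=3.3810, (cx,cy)=(1.0000,0.0000)
member 6 (3-4): L=4.6763, (cx,cy)=(0.4236,-0.9058)
solve A·x = −loads:
  F[0-1] = -2448.6066 N (compression)
  F[0-2] = -3007.0277 N (compression)
  F[1-2] = +2579.6508 N (tension)
  F[1-3] = +1759.9605 N (tension)
  F[2-3] = -2376.8717 N (compression)
  F[2-4] = -1011.5870 N (compression)
  F[3-4] = +2387.9424 N (tension)
  Rx@0 = +3947.2900 N
  Ry@0 = +2260.8806 N
  Ry@4 = -2163.0906 N

1759.960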